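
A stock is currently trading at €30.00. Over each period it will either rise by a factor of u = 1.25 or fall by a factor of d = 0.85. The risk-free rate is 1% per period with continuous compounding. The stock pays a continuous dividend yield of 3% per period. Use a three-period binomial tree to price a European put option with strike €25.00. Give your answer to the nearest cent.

€1.96

Per-period risk-free factor R = e^0.01 = 1.0101; dividend-adjusted growth = e^(0.01−0.03) = 0.9802.
Risk-neutral probability p = (0.9802 − 0.85)/(1.25 − 0.85) = 0.1302/0.4000 = 0.3255
Terminal stock prices: S_uuu = 58.59, S_uud = 39.84, S_udd = 27.09, S_ddd = 18.42
Terminal payoffs (K − S): max(-33.59, 0) = 0, max(-14.84, 0) = 0, max(-2.094, 0) = 0, max(6.576, 0) = 6.576
Node uu (S = 46.88): V_uu = e^(−0.01)·[0.3255·0.0000 + 0.6745·0.0000] = 0.0000
Node ud (S = 31.88): V_ud = e^(−0.01)·[0.3255·0.0000 + 0.6745·0.0000] = 0.0000
Node dd (S = 21.67): V_dd = e^(−0.01)·[0.3255·0.0000 + 0.6745·6.5763] = 4.3916
Node u (S = 37.5): V_u = e^(−0.01)·[0.3255·0.0000 + 0.6745·0.0000] = 0.0000
Node d (S = 25.5): V_d = e^(−0.01)·[0.3255·0.0000 + 0.6745·4.3916] = 2.9327
Node 0 (S = 30): V_0 = e^(−0.01)·[0.3255·0.0000 + 0.6745·2.9327] = 1.9584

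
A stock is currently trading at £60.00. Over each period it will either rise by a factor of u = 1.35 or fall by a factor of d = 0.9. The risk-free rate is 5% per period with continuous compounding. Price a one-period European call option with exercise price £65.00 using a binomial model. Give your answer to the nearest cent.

£5.12

Risk-neutral probability p = (e^0.05 − 0.9)/(1.35 − 0.9) = 0.1513/0.4500 = 0.3362
Terminal stock prices: S_u = 81, S_d = 54
Terminal payoffs (S − K): max(16, 0) = 16, max(-11, 0) = 0
Node 0 (S = 60): V_0 = e^(−0.05)·[0.3362·16.0000 + 0.6638·0.0000] = 5.1162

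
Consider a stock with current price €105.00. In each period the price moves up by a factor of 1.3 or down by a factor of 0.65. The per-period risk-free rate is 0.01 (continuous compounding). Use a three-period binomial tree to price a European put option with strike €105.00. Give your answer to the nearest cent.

Risk-neutral probability p = (e^0.01 − 0.65)/(1.3 − 0.65) = 0.3601/0.6500 = 0.5539
Terminal stock prices: S_uuu = 230.7, S_uud = 115.3, S_udd = 57.67, S_ddd = 28.84
Terminal payoffs (K − S): max(-125.7, 0) = 0, max(-10.34, 0) = 0, max(47.33, 0) = 47.33, max(76.16, 0) = 76.16
Node uu (S = 177.5): V_uu = e^(−0.01)·[0.5539·0.0000 + 0.4461·0.0000] = 0.0000
Node ud (S = 88.73): V_ud = e^(−0.01)·[0.5539·0.0000 + 0.4461·47.3287] = 20.9022
Node dd (S = 44.36): V_dd = e^(−0.01)·[0.5539·47.3287 + 0.4461·76.1644] = 59.5927
Node u (S = 136.5): V_u = e^(−0.01)·[0.5539·0.0000 + 0.4461·20.9022] = 9.2312
Node d (S = 68.25): V_d = e^(−0.01)·[0.5539·20.9022 + 0.4461·59.5927] = 37.7814
Node 0 (S = 105): V_0 = e^(−0.01)·[0.5539·9.2312 + 0.4461·37.7814] = 21.7482

€21.75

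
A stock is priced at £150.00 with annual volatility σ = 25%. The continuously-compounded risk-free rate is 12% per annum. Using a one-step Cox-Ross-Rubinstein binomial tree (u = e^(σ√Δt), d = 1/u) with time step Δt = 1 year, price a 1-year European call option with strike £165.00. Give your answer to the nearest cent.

£16.90

CRR parameters: u = e^(σ√Δt) = e^(0.25·√1) = 1.2840, d = 1/u = 0.7788
Per-period rate: rΔt = 0.12·1 = 0.12, so R = e^0.12 = 1.1275
Risk-neutral probability p = (e^0.12 − 0.7788)/(1.2840 − 0.7788) = 0.3487/0.5052 = 0.6902
Terminal stock prices: S_u = 192.6, S_d = 116.8
Terminal payoffs (S − K): max(27.6, 0) = 27.6, max(-48.18, 0) = 0
Node 0 (S = 150): V_0 = e^(−0.12)·[0.6902·27.6038 + 0.3098·0.0000] = 16.8973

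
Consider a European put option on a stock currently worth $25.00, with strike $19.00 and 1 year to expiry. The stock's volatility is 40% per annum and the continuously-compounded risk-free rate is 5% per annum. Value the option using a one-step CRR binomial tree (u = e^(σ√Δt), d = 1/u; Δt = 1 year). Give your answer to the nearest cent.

CRR parameters: u = e^(σ√Δt) = e^(0.4·√1) = 1.4918, d = 1/u = 0.6703
Per-period rate: rΔt = 0.05·1 = 0.05, so R = e^0.05 = 1.0513
Risk-neutral probability p = (e^0.05 − 0.6703)/(1.4918 − 0.6703) = 0.3810/0.8215 = 0.4637
Terminal stock prices: S_u = 37.3, S_d = 16.76
Terminal payoffs (K − S): max(-18.3, 0) = 0, max(2.242, 0) = 2.242
Node 0 (S = 25): V_0 = e^(−0.05)·[0.4637·0.0000 + 0.5363·2.2420] = 1.1437

$1.14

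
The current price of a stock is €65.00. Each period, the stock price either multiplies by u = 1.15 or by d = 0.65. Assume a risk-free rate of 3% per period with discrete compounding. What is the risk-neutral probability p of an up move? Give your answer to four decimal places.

Risk-neutral probability p = (1 + 0.03 − 0.65)/(1.15 − 0.65) = 0.3800/0.5000 = 0.7600

p = 0.7600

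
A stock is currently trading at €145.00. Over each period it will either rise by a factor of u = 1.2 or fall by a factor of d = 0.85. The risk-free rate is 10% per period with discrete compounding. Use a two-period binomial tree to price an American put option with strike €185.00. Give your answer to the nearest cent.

€40.00

Risk-neutral probability p = (1 + 0.1 − 0.85)/(1.2 − 0.85) = 0.2500/0.3500 = 0.7143
Terminal stock prices: S_uu = 208.8, S_ud = 147.9, S_dd = 104.8
Terminal payoffs (K − S): max(-23.8, 0) = 0, max(37.1, 0) = 37.1, max(80.24, 0) = 80.24
Node u (S = 174): continuation = 1/1.1·[0.7143·0.0000 + 0.2857·37.1000] = 9.6364; exercise value = 11.0000 > continuation, so V_u = 11.0000 (exercise)
Node d (S = 123.2): continuation = 1/1.1·[0.7143·37.1000 + 0.2857·80.2375] = 44.9318; exercise value = 61.7500 > continuation, so V_d = 61.7500 (exercise)
Node 0 (S = 145): continuation = 1/1.1·[0.7143·11.0000 + 0.2857·61.7500] = 23.1818; exercise value = 40.0000 > continuation, so V_0 = 40.0000 (exercise)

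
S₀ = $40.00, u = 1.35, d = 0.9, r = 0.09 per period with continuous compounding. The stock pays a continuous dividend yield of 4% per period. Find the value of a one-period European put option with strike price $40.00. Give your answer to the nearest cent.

Per-period risk-free factor R = e^0.09 = 1.0942; dividend-adjusted growth = e^(0.09−0.04) = 1.0513.
Risk-neutral probability p = (1.0513 − 0.9)/(1.35 − 0.9) = 0.1513/0.4500 = 0.3362
Terminal stock prices: S_u = 54, S_d = 36
Terminal payoffs (K − S): max(-14, 0) = 0, max(4, 0) = 4
Node 0 (S = 40): V_0 = e^(−0.09)·[0.3362·0.0000 + 0.6638·4.0000] = 2.4268

$2.43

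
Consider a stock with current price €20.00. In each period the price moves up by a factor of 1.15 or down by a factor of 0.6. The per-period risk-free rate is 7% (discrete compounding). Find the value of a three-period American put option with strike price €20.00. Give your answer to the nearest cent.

€2.12

Risk-neutral probability p = (1 + 0.07 − 0.6)/(1.15 − 0.6) = 0.4700/0.5500 = 0.8545
Terminal stock prices: S_uuu = 30.42, S_uud = 15.87, S_udd = 8.28, S_ddd = 4.32
Terminal payoffs (K − S): max(-10.42, 0) = 0, max(4.13, 0) = 4.13, max(11.72, 0) = 11.72, max(15.68, 0) = 15.68
Node uu (S = 26.45): continuation = 1/1.07·[0.8545·0.0000 + 0.1455·4.1300] = 0.5614; exercise value = 0.0000 ≤ continuation, so V_uu = 0.5614
Node ud (S = 13.8): continuation = 1/1.07·[0.8545·4.1300 + 0.1455·11.7200] = 4.8916; exercise value = 6.2000 > continuation, so V_ud = 6.2000 (exercise)
Node dd (S = 7.2): continuation = 1/1.07·[0.8545·11.7200 + 0.1455·15.6800] = 11.4916; exercise value = 12.8000 > continuation, so V_dd = 12.8000 (exercise)
Node u (S = 23): continuation = 1/1.07·[0.8545·0.5614 + 0.1455·6.2000] = 1.2912; exercise value = 0.0000 ≤ continuation, so V_u = 1.2912
Node d (S = 12): continuation = 1/1.07·[0.8545·6.2000 + 0.1455·12.8000] = 6.6916; exercise value = 8.0000 > continuation, so V_d = 8.0000 (exercise)
Node 0 (S = 20): continuation = 1/1.07·[0.8545·1.2912 + 0.1455·8.0000] = 2.1187; exercise value = 0.0000 ≤ continuation, so V_0 = 2.1187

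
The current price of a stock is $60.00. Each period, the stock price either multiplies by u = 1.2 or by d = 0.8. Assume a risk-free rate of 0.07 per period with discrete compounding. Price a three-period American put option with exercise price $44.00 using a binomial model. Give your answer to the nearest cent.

$0.52

Risk-neutral probability p = (1 + 0.07 − 0.8)/(1.2 − 0.8) = 0.2700/0.4000 = 0.6750
Terminal stock prices: S_uuu = 103.7, S_uud = 69.12, S_udd = 46.08, S_ddd = 30.72
Terminal payoffs (K − S): max(-59.68, 0) = 0, max(-25.12, 0) = 0, max(-2.08, 0) = 0, max(13.28, 0) = 13.28
Node uu (S = 86.4): continuation = 1/1.07·[0.6750·0.0000 + 0.3250·0.0000] = 0.0000; exercise value = 0.0000 ≤ continuation, so V_uu = 0.0000
Node ud (S = 57.6): continuation = 1/1.07·[0.6750·0.0000 + 0.3250·0.0000] = 0.0000; exercise value = 0.0000 ≤ continuation, so V_ud = 0.0000
Node dd (S = 38.4): continuation = 1/1.07·[0.6750·0.0000 + 0.3250·13.2800] = 4.0336; exercise value = 5.6000 > continuation, so V_dd = 5.6000 (exercise)
Node u (S = 72): continuation = 1/1.07·[0.6750·0.0000 + 0.3250·0.0000] = 0.0000; exercise value = 0.0000 ≤ continuation, so V_u = 0.0000
Node d (S = 48): continuation = 1/1.07·[0.6750·0.0000 + 0.3250·5.6000] = 1.7009; exercise value = 0.0000 ≤ continuation, so V_d = 1.7009
Node 0 (S = 60): continuation = 1/1.07·[0.6750·0.0000 + 0.3250·1.7009] = 0.5166; exercise value = 0.0000 ≤ continuation, so V_0 = 0.5166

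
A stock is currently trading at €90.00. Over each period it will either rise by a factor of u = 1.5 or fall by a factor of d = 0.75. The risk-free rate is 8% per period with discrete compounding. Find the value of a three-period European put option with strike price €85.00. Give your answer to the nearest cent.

€9.53

Risk-neutral probability p = (1 + 0.08 − 0.75)/(1.5 − 0.75) = 0.3300/0.7500 = 0.4400
Terminal stock prices: S_uuu = 303.8, S_uud = 151.9, S_udd = 75.94, S_ddd = 37.97
Terminal payoffs (K − S): max(-218.8, 0) = 0, max(-66.88, 0) = 0, max(9.062, 0) = 9.062, max(47.03, 0) = 47.03
Node uu (S = 202.5): V_uu = 1/1.08·[0.4400·0.0000 + 0.5600·0.0000] = 0.0000
Node ud (S = 101.2): V_ud = 1/1.08·[0.4400·0.0000 + 0.5600·9.0625] = 4.6991
Node dd (S = 50.62): V_dd = 1/1.08·[0.4400·9.0625 + 0.5600·47.0312] = 28.0787
Node u (S = 135): V_u = 1/1.08·[0.4400·0.0000 + 0.5600·4.6991] = 2.4366
Node d (S = 67.5): V_d = 1/1.08·[0.4400·4.6991 + 0.5600·28.0787] = 16.4738
Node 0 (S = 90): V_0 = 1/1.08·[0.4400·2.4366 + 0.5600·16.4738] = 9.5346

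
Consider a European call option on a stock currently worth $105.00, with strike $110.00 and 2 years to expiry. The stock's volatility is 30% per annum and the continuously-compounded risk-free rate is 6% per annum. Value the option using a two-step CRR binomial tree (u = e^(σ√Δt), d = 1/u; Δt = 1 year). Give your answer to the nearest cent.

CRR parameters: u = e^(σ√Δt) = e^(0.3·√1) = 1.3499, d = 1/u = 0.7408
Per-period rate: rΔt = 0.06·1 = 0.06, so R = e^0.06 = 1.0618
Risk-neutral probability p = (e^0.06 − 0.7408)/(1.3499 − 0.7408) = 0.3210/0.6090 = 0.5271
Terminal stock prices: S_uu = 191.3, S_ud = 105, S_dd = 57.63
Terminal payoffs (S − K): max(81.32, 0) = 81.32, max(-5, 0) = 0, max(-52.37, 0) = 0
Node u (S = 141.7): V_u = e^(−0.06)·[0.5271·81.3225 + 0.4729·0.0000] = 40.3679
Node d (S = 77.79): V_d = e^(−0.06)·[0.5271·0.0000 + 0.4729·0.0000] = 0.0000
Node 0 (S = 105): V_0 = e^(−0.06)·[0.5271·40.3679 + 0.4729·0.0000] = 20.0384

$20.04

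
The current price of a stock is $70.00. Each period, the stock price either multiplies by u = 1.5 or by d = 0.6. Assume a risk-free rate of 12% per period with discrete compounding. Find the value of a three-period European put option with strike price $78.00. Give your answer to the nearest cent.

Risk-neutral probability p = (1 + 0.12 − 0.6)/(1.5 − 0.6) = 0.5200/0.9000 = 0.5778
Terminal stock prices: S_uuu = 236.2, S_uud = 94.5, S_udd = 37.8, S_ddd = 15.12
Terminal payoffs (K − S): max(-158.2, 0) = 0, max(-16.5, 0) = 0, max(40.2, 0) = 40.2, max(62.88, 0) = 62.88
Node uu (S = 157.5): V_uu = 1/1.12·[0.5778·0.0000 + 0.4222·0.0000] = 0.0000
Node ud (S = 63): V_ud = 1/1.12·[0.5778·0.0000 + 0.4222·40.2000] = 15.1548
Node dd (S = 25.2): V_dd = 1/1.12·[0.5778·40.2000 + 0.4222·62.8800] = 44.4429
Node u (S = 105): V_u = 1/1.12·[0.5778·0.0000 + 0.4222·15.1548] = 5.7131
Node d (S = 42): V_d = 1/1.12·[0.5778·15.1548 + 0.4222·44.4429] = 24.5722
Node 0 (S = 70): V_0 = 1/1.12·[0.5778·5.7131 + 0.4222·24.5722] = 12.2106

$12.21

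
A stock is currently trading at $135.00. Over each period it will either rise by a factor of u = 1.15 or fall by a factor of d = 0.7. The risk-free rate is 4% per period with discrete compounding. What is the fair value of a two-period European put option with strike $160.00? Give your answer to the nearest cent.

$22.71

Risk-neutral probability p = (1 + 0.04 − 0.7)/(1.15 − 0.7) = 0.3400/0.4500 = 0.7556
Terminal stock prices: S_uu = 178.5, S_ud = 108.7, S_dd = 66.15
Terminal payoffs (K − S): max(-18.54, 0) = 0, max(51.33, 0) = 51.33, max(93.85, 0) = 93.85
Node u (S = 155.2): V_u = 1/1.04·[0.7556·0.0000 + 0.2444·51.3250] = 12.0636
Node d (S = 94.5): V_d = 1/1.04·[0.7556·51.3250 + 0.2444·93.8500] = 59.3462
Node 0 (S = 135): V_0 = 1/1.04·[0.7556·12.0636 + 0.2444·59.3462] = 22.7130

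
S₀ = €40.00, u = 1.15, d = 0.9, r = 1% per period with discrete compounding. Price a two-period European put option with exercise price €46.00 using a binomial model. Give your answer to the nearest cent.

Risk-neutral probability p = (1 + 0.01 − 0.9)/(1.15 − 0.9) = 0.1100/0.2500 = 0.4400
Terminal stock prices: S_uu = 52.9, S_ud = 41.4, S_dd = 32.4
Terminal payoffs (K − S): max(-6.9, 0) = 0, max(4.6, 0) = 4.6, max(13.6, 0) = 13.6
Node u (S = 46): V_u = 1/1.01·[0.4400·0.0000 + 0.5600·4.6000] = 2.5505
Node d (S = 36): V_d = 1/1.01·[0.4400·4.6000 + 0.5600·13.6000] = 9.5446
Node 0 (S = 40): V_0 = 1/1.01·[0.4400·2.5505 + 0.5600·9.5446] = 6.4031

€6.40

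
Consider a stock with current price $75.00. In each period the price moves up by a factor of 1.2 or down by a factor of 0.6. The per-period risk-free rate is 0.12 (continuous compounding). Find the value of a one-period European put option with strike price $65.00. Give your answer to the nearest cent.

$2.14

Risk-neutral probability p = (e^0.12 − 0.6)/(1.2 − 0.6) = 0.5275/0.6000 = 0.8792
Terminal stock prices: S_u = 90, S_d = 45
Terminal payoffs (K − S): max(-25, 0) = 0, max(20, 0) = 20
Node 0 (S = 75): V_0 = e^(−0.12)·[0.8792·0.0000 + 0.1208·20.0000] = 2.1435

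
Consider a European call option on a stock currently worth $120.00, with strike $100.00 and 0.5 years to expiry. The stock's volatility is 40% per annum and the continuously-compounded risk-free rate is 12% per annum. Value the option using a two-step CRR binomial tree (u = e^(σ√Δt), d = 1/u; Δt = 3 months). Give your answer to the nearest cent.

$29.97

CRR parameters: u = e^(σ√Δt) = e^(0.4·√0.25) = 1.2214, d = 1/u = 0.8187
Per-period rate: rΔt = 0.12·0.25 = 0.03, so R = e^0.03 = 1.0305
Risk-neutral probability p = (e^0.03 − 0.8187)/(1.2214 − 0.8187) = 0.2117/0.4027 = 0.5258
Terminal stock prices: S_uu = 179, S_ud = 120, S_dd = 80.44
Terminal payoffs (S − K): max(79.02, 0) = 79.02, max(20, 0) = 20, max(-19.56, 0) = 0
Node u (S = 146.6): V_u = e^(−0.03)·[0.5258·79.0190 + 0.4742·20.0000] = 49.5238
Node d (S = 98.25): V_d = e^(−0.03)·[0.5258·20.0000 + 0.4742·0.0000] = 10.2051
Node 0 (S = 120): V_0 = e^(−0.03)·[0.5258·49.5238 + 0.4742·10.2051] = 29.9662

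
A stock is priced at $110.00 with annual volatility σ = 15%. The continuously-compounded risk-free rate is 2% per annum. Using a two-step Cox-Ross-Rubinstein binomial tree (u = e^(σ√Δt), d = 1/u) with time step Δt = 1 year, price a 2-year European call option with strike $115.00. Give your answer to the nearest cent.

CRR parameters: u = e^(σ√Δt) = e^(0.15·√1) = 1.1618, d = 1/u = 0.8607
Per-period rate: rΔt = 0.02·1 = 0.02, so R = e^0.02 = 1.0202
Risk-neutral probability p = (e^0.02 − 0.8607)/(1.1618 − 0.8607) = 0.1595/0.3011 = 0.5297
Terminal stock prices: S_uu = 148.5, S_ud = 110, S_dd = 81.49
Terminal payoffs (S − K): max(33.48, 0) = 33.48, max(-5, 0) = 0, max(-33.51, 0) = 0
Node u (S = 127.8): V_u = e^(−0.02)·[0.5297·33.4845 + 0.4703·0.0000] = 17.3841
Node d (S = 94.68): V_d = e^(−0.02)·[0.5297·0.0000 + 0.4703·0.0000] = 0.0000
Node 0 (S = 110): V_0 = e^(−0.02)·[0.5297·17.3841 + 0.4703·0.0000] = 9.0253

$9.03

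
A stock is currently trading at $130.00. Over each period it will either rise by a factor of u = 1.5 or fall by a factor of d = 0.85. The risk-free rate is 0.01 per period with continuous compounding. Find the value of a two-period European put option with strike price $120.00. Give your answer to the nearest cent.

$14.52

Risk-neutral probability p = (e^0.01 − 0.85)/(1.5 − 0.85) = 0.1601/0.6500 = 0.2462
Terminal stock prices: S_uu = 292.5, S_ud = 165.8, S_dd = 93.92
Terminal payoffs (K − S): max(-172.5, 0) = 0, max(-45.75, 0) = 0, max(26.08, 0) = 26.08
Node u (S = 195): V_u = e^(−0.01)·[0.2462·0.0000 + 0.7538·0.0000] = 0.0000
Node d (S = 110.5): V_d = e^(−0.01)·[0.2462·0.0000 + 0.7538·26.0750] = 19.4590
Node 0 (S = 130): V_0 = e^(−0.01)·[0.2462·0.0000 + 0.7538·19.4590] = 14.5216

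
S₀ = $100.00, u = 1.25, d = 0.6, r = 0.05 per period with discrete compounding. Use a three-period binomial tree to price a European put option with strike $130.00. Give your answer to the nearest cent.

Risk-neutral probability p = (1 + 0.05 − 0.6)/(1.25 − 0.6) = 0.4500/0.6500 = 0.6923
Terminal stock prices: S_uuu = 195.3, S_uud = 93.75, S_udd = 45, S_ddd = 21.6
Terminal payoffs (K − S): max(-65.31, 0) = 0, max(36.25, 0) = 36.25, max(85, 0) = 85, max(108.4, 0) = 108.4
Node uu (S = 156.2): V_uu = 1/1.05·[0.6923·0.0000 + 0.3077·36.2500] = 10.6227
Node ud (S = 75): V_ud = 1/1.05·[0.6923·36.2500 + 0.3077·85.0000] = 48.8095
Node dd (S = 36): V_dd = 1/1.05·[0.6923·85.0000 + 0.3077·108.4000] = 87.8095
Node u (S = 125): V_u = 1/1.05·[0.6923·10.6227 + 0.3077·48.8095] = 21.3071
Node d (S = 60): V_d = 1/1.05·[0.6923·48.8095 + 0.3077·87.8095] = 57.9138
Node 0 (S = 100): V_0 = 1/1.05·[0.6923·21.3071 + 0.3077·57.9138] = 31.0198

$31.02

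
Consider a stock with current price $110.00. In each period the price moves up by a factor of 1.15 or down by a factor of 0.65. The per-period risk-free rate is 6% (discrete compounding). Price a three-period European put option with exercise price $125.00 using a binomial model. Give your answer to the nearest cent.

Risk-neutral probability p = (1 + 0.06 − 0.65)/(1.15 − 0.65) = 0.4100/0.5000 = 0.8200
Terminal stock prices: S_uuu = 167.3, S_uud = 94.56, S_udd = 53.45, S_ddd = 30.21
Terminal payoffs (K − S): max(-42.3, 0) = 0, max(30.44, 0) = 30.44, max(71.55, 0) = 71.55, max(94.79, 0) = 94.79
Node uu (S = 145.5): V_uu = 1/1.06·[0.8200·0.0000 + 0.1800·30.4413] = 5.1693
Node ud (S = 82.22): V_ud = 1/1.06·[0.8200·30.4413 + 0.1800·71.5538] = 35.6995
Node dd (S = 46.48): V_dd = 1/1.06·[0.8200·71.5538 + 0.1800·94.7912] = 71.4495
Node u (S = 126.5): V_u = 1/1.06·[0.8200·5.1693 + 0.1800·35.6995] = 10.0611
Node d (S = 71.5): V_d = 1/1.06·[0.8200·35.6995 + 0.1800·71.4495] = 39.7496
Node 0 (S = 110): V_0 = 1/1.06·[0.8200·10.0611 + 0.1800·39.7496] = 14.5330

$14.53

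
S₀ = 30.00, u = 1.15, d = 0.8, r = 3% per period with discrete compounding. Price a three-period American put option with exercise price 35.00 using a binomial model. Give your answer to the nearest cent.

5.67

Risk-neutral probability p = (1 + 0.03 − 0.8)/(1.15 − 0.8) = 0.2300/0.3500 = 0.6571
Terminal stock prices: S_uuu = 45.63, S_uud = 31.74, S_udd = 22.08, S_ddd = 15.36
Terminal payoffs (K − S): max(-10.63, 0) = 0, max(3.26, 0) = 3.26, max(12.92, 0) = 12.92, max(19.64, 0) = 19.64
Node uu (S = 39.67): continuation = 1/1.03·[0.6571·0.0000 + 0.3429·3.2600] = 1.0852; exercise value = 0.0000 ≤ continuation, so V_uu = 1.0852
Node ud (S = 27.6): continuation = 1/1.03·[0.6571·3.2600 + 0.3429·12.9200] = 6.3806; exercise value = 7.4000 > continuation, so V_ud = 7.4000 (exercise)
Node dd (S = 19.2): continuation = 1/1.03·[0.6571·12.9200 + 0.3429·19.6400] = 14.7806; exercise value = 15.8000 > continuation, so V_dd = 15.8000 (exercise)
Node u (S = 34.5): continuation = 1/1.03·[0.6571·1.0852 + 0.3429·7.4000] = 3.1556; exercise value = 0.5000 ≤ continuation, so V_u = 3.1556
Node d (S = 24): continuation = 1/1.03·[0.6571·7.4000 + 0.3429·15.8000] = 9.9806; exercise value = 11.0000 > continuation, so V_d = 11.0000 (exercise)
Node 0 (S = 30): continuation = 1/1.03·[0.6571·3.1556 + 0.3429·11.0000] = 5.6749; exercise value = 5.0000 ≤ continuation, so V_0 = 5.6749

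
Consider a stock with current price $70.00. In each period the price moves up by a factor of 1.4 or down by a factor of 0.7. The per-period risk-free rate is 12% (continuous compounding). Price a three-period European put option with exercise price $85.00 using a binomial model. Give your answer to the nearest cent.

Risk-neutral probability p = (e^0.12 − 0.7)/(1.4 − 0.7) = 0.4275/0.7000 = 0.6107
Terminal stock prices: S_uuu = 192.1, S_uud = 96.04, S_udd = 48.02, S_ddd = 24.01
Terminal payoffs (K − S): max(-107.1, 0) = 0, max(-11.04, 0) = 0, max(36.98, 0) = 36.98, max(60.99, 0) = 60.99
Node uu (S = 137.2): V_uu = e^(−0.12)·[0.6107·0.0000 + 0.3893·0.0000] = 0.0000
Node ud (S = 68.6): V_ud = e^(−0.12)·[0.6107·0.0000 + 0.3893·36.9800] = 12.7681
Node dd (S = 34.3): V_dd = e^(−0.12)·[0.6107·36.9800 + 0.3893·60.9900] = 41.0882
Node u (S = 98): V_u = e^(−0.12)·[0.6107·0.0000 + 0.3893·12.7681] = 4.4084
Node d (S = 49): V_d = e^(−0.12)·[0.6107·12.7681 + 0.3893·41.0882] = 21.1023
Node 0 (S = 70): V_0 = e^(−0.12)·[0.6107·4.4084 + 0.3893·21.1023] = 9.6738

$9.67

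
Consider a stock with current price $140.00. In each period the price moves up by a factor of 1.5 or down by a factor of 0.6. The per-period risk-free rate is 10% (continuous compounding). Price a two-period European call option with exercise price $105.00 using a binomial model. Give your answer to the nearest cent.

$62.64

Risk-neutral probability p = (e^0.1 − 0.6)/(1.5 − 0.6) = 0.5052/0.9000 = 0.5613
Terminal stock prices: S_uu = 315, S_ud = 126, S_dd = 50.4
Terminal payoffs (S − K): max(210, 0) = 210, max(21, 0) = 21, max(-54.6, 0) = 0
Node u (S = 210): V_u = e^(−0.1)·[0.5613·210.0000 + 0.4387·21.0000] = 114.9921
Node d (S = 84): V_d = e^(−0.1)·[0.5613·21.0000 + 0.4387·0.0000] = 10.6656
Node 0 (S = 140): V_0 = e^(−0.1)·[0.5613·114.9921 + 0.4387·10.6656] = 62.6366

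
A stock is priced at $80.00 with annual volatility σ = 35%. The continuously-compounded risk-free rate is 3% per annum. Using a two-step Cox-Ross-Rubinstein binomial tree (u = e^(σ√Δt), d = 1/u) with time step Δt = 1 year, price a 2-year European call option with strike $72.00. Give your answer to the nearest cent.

CRR parameters: u = e^(σ√Δt) = e^(0.35·√1) = 1.4191, d = 1/u = 0.7047
Per-period rate: rΔt = 0.03·1 = 0.03, so R = e^0.03 = 1.0305
Risk-neutral probability p = (e^0.03 − 0.7047)/(1.4191 − 0.7047) = 0.3258/0.7144 = 0.4560
Terminal stock prices: S_uu = 161.1, S_ud = 80, S_dd = 39.73
Terminal payoffs (S − K): max(89.1, 0) = 89.1, max(8, 0) = 8, max(-32.27, 0) = 0
Node u (S = 113.5): V_u = e^(−0.03)·[0.4560·89.1002 + 0.5440·8.0000] = 43.6533
Node d (S = 56.38): V_d = e^(−0.03)·[0.4560·8.0000 + 0.5440·0.0000] = 3.5403
Node 0 (S = 80): V_0 = e^(−0.03)·[0.4560·43.6533 + 0.5440·3.5403] = 21.1871

$21.19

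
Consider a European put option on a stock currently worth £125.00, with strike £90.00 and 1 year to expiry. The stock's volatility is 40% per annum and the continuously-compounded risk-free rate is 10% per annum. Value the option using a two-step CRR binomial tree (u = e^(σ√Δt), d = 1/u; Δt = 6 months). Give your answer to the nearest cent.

CRR parameters: u = e^(σ√Δt) = e^(0.4·√0.5) = 1.3269, d = 1/u = 0.7536
Per-period rate: rΔt = 0.1·0.5 = 0.05, so R = e^0.05 = 1.0513
Risk-neutral probability p = (e^0.05 − 0.7536)/(1.3269 − 0.7536) = 0.2976/0.5733 = 0.5192
Terminal stock prices: S_uu = 220.1, S_ud = 125, S_dd = 71
Terminal payoffs (K − S): max(-130.1, 0) = 0, max(-35, 0) = 0, max(19, 0) = 19
Node u (S = 165.9): V_u = e^(−0.05)·[0.5192·0.0000 + 0.4808·0.0000] = 0.0000
Node d (S = 94.2): V_d = e^(−0.05)·[0.5192·0.0000 + 0.4808·19.0037] = 8.6914
Node 0 (S = 125): V_0 = e^(−0.05)·[0.5192·0.0000 + 0.4808·8.6914] = 3.9751

£3.98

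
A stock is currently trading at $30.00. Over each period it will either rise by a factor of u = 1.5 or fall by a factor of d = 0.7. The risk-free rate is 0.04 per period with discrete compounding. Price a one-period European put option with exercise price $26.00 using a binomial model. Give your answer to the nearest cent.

Risk-neutral probability p = (1 + 0.04 − 0.7)/(1.5 − 0.7) = 0.3400/0.8000 = 0.4250
Terminal stock prices: S_u = 45, S_d = 21
Terminal payoffs (K − S): max(-19, 0) = 0, max(5, 0) = 5
Node 0 (S = 30): V_0 = 1/1.04·[0.4250·0.0000 + 0.5750·5.0000] = 2.7644

$2.76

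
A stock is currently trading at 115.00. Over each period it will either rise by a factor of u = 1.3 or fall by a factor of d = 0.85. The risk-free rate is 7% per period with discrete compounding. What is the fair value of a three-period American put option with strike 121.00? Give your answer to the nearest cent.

12.46

Risk-neutral probability p = (1 + 0.07 − 0.85)/(1.3 − 0.85) = 0.2200/0.4500 = 0.4889
Terminal stock prices: S_uuu = 252.7, S_uud = 165.2, S_udd = 108, S_ddd = 70.62
Terminal payoffs (K − S): max(-131.7, 0) = 0, max(-44.2, 0) = 0, max(12.99, 0) = 12.99, max(50.38, 0) = 50.38
Node uu (S = 194.4): continuation = 1/1.07·[0.4889·0.0000 + 0.5111·0.0000] = 0.0000; exercise value = 0.0000 ≤ continuation, so V_uu = 0.0000
Node ud (S = 127.1): continuation = 1/1.07·[0.4889·0.0000 + 0.5111·12.9863] = 6.2032; exercise value = 0.0000 ≤ continuation, so V_ud = 6.2032
Node dd (S = 83.09): continuation = 1/1.07·[0.4889·12.9863 + 0.5111·50.3756] = 29.9966; exercise value = 37.9125 > continuation, so V_dd = 37.9125 (exercise)
Node u (S = 149.5): continuation = 1/1.07·[0.4889·0.0000 + 0.5111·6.2032] = 2.9631; exercise value = 0.0000 ≤ continuation, so V_u = 2.9631
Node d (S = 97.75): continuation = 1/1.07·[0.4889·6.2032 + 0.5111·37.9125] = 20.9441; exercise value = 23.2500 > continuation, so V_d = 23.2500 (exercise)
Node 0 (S = 115): continuation = 1/1.07·[0.4889·2.9631 + 0.5111·23.2500] = 12.4598; exercise value = 6.0000 ≤ continuation, so V_0 = 12.4598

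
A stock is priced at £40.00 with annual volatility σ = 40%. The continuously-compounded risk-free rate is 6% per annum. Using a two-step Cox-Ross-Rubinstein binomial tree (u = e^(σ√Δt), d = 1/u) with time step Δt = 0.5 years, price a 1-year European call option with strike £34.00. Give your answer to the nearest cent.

£10.82

CRR parameters: u = e^(σ√Δt) = e^(0.4·√0.5) = 1.3269, d = 1/u = 0.7536
Per-period rate: rΔt = 0.06·0.5 = 0.03, so R = e^0.03 = 1.0305
Risk-neutral probability p = (e^0.03 − 0.7536)/(1.3269 − 0.7536) = 0.2768/0.5733 = 0.4829
Terminal stock prices: S_uu = 70.43, S_ud = 40, S_dd = 22.72
Terminal payoffs (S − K): max(36.43, 0) = 36.43, max(6, 0) = 6, max(-11.28, 0) = 0
Node u (S = 53.08): V_u = e^(−0.03)·[0.4829·36.4262 + 0.5171·6.0000] = 20.0807
Node d (S = 30.15): V_d = e^(−0.03)·[0.4829·6.0000 + 0.5171·0.0000] = 2.8117
Node 0 (S = 40): V_0 = e^(−0.03)·[0.4829·20.0807 + 0.5171·2.8117] = 10.8210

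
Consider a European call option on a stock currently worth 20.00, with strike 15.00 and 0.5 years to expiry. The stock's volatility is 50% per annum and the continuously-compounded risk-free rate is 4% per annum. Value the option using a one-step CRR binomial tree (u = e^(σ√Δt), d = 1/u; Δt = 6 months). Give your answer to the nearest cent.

CRR parameters: u = e^(σ√Δt) = e^(0.5·√0.5) = 1.4241, d = 1/u = 0.7022
Per-period rate: rΔt = 0.04·0.5 = 0.02, so R = e^0.02 = 1.0202
Risk-neutral probability p = (e^0.02 − 0.7022)/(1.4241 − 0.7022) = 0.3180/0.7219 = 0.4405
Terminal stock prices: S_u = 28.48, S_d = 14.04
Terminal payoffs (S − K): max(13.48, 0) = 13.48, max(-0.9562, 0) = 0
Node 0 (S = 20): V_0 = e^(−0.02)·[0.4405·13.4824 + 0.5595·0.0000] = 5.8214

5.82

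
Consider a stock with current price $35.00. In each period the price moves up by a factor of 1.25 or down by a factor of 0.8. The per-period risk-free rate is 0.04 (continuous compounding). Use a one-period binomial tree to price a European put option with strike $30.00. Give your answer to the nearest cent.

$0.89

Risk-neutral probability p = (e^0.04 − 0.8)/(1.25 − 0.8) = 0.2408/0.4500 = 0.5351
Terminal stock prices: S_u = 43.75, S_d = 28
Terminal payoffs (K − S): max(-13.75, 0) = 0, max(2, 0) = 2
Node 0 (S = 35): V_0 = e^(−0.04)·[0.5351·0.0000 + 0.4649·2.0000] = 0.8933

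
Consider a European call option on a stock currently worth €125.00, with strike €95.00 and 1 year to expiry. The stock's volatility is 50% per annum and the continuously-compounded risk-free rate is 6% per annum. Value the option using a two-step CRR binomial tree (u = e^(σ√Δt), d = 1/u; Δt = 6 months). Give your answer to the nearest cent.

CRR parameters: u = e^(σ√Δt) = e^(0.5·√0.5) = 1.4241, d = 1/u = 0.7022
Per-period rate: rΔt = 0.06·0.5 = 0.03, so R = e^0.03 = 1.0305
Risk-neutral probability p = (e^0.03 − 0.7022)/(1.4241 − 0.7022) = 0.3283/0.7219 = 0.4547
Terminal stock prices: S_uu = 253.5, S_ud = 125, S_dd = 61.63
Terminal payoffs (S − K): max(158.5, 0) = 158.5, max(30, 0) = 30, max(-33.37, 0) = 0
Node u (S = 178): V_u = e^(−0.03)·[0.4547·158.5144 + 0.5453·30.0000] = 85.8226
Node d (S = 87.77): V_d = e^(−0.03)·[0.4547·30.0000 + 0.5453·0.0000] = 13.2380
Node 0 (S = 125): V_0 = e^(−0.03)·[0.4547·85.8226 + 0.5453·13.2380] = 44.8760

€44.88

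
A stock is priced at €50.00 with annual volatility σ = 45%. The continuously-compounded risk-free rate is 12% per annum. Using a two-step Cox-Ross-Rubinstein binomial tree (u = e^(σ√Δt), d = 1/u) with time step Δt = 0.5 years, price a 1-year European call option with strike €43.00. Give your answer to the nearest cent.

€15.29

CRR parameters: u = e^(σ√Δt) = e^(0.45·√0.5) = 1.3746, d = 1/u = 0.7275
Per-period rate: rΔt = 0.12·0.5 = 0.06, so R = e^0.06 = 1.0618
Risk-neutral probability p = (e^0.06 − 0.7275)/(1.3746 − 0.7275) = 0.3344/0.6472 = 0.5167
Terminal stock prices: S_uu = 94.48, S_ud = 50, S_dd = 26.46
Terminal payoffs (S − K): max(51.48, 0) = 51.48, max(7, 0) = 7, max(-16.54, 0) = 0
Node u (S = 68.73): V_u = e^(−0.06)·[0.5167·51.4829 + 0.4833·7.0000] = 28.2365
Node d (S = 36.37): V_d = e^(−0.06)·[0.5167·7.0000 + 0.4833·0.0000] = 3.4060
Node 0 (S = 50): V_0 = e^(−0.06)·[0.5167·28.2365 + 0.4833·3.4060] = 15.2895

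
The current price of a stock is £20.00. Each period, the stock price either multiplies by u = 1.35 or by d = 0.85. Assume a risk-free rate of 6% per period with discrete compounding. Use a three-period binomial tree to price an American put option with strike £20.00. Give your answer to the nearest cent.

£1.78

Risk-neutral probability p = (1 + 0.06 − 0.85)/(1.35 − 0.85) = 0.2100/0.5000 = 0.4200
Terminal stock prices: S_uuu = 49.21, S_uud = 30.98, S_udd = 19.51, S_ddd = 12.28
Terminal payoffs (K − S): max(-29.21, 0) = 0, max(-10.98, 0) = 0, max(0.4925, 0) = 0.4925, max(7.718, 0) = 7.718
Node uu (S = 36.45): continuation = 1/1.06·[0.4200·0.0000 + 0.5800·0.0000] = 0.0000; exercise value = 0.0000 ≤ continuation, so V_uu = 0.0000
Node ud (S = 22.95): continuation = 1/1.06·[0.4200·0.0000 + 0.5800·0.4925] = 0.2695; exercise value = 0.0000 ≤ continuation, so V_ud = 0.2695
Node dd (S = 14.45): continuation = 1/1.06·[0.4200·0.4925 + 0.5800·7.7175] = 4.4179; exercise value = 5.5500 > continuation, so V_dd = 5.5500 (exercise)
Node u (S = 27): continuation = 1/1.06·[0.4200·0.0000 + 0.5800·0.2695] = 0.1475; exercise value = 0.0000 ≤ continuation, so V_u = 0.1475
Node d (S = 17): continuation = 1/1.06·[0.4200·0.2695 + 0.5800·5.5500] = 3.1436; exercise value = 3.0000 ≤ continuation, so V_d = 3.1436
Node 0 (S = 20): continuation = 1/1.06·[0.4200·0.1475 + 0.5800·3.1436] = 1.7785; exercise value = 0.0000 ≤ continuation, so V_0 = 1.7785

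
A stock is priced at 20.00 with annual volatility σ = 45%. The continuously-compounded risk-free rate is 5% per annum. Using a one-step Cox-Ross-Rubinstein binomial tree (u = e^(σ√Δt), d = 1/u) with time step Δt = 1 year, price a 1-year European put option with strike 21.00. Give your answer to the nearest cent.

4.36

CRR parameters: u = e^(σ√Δt) = e^(0.45·√1) = 1.5683, d = 1/u = 0.6376
Per-period rate: rΔt = 0.05·1 = 0.05, so R = e^0.05 = 1.0513
Risk-neutral probability p = (e^0.05 − 0.6376)/(1.5683 − 0.6376) = 0.4136/0.9307 = 0.4445
Terminal stock prices: S_u = 31.37, S_d = 12.75
Terminal payoffs (K − S): max(-10.37, 0) = 0, max(8.247, 0) = 8.247
Node 0 (S = 20): V_0 = e^(−0.05)·[0.4445·0.0000 + 0.5555·8.2474] = 4.3584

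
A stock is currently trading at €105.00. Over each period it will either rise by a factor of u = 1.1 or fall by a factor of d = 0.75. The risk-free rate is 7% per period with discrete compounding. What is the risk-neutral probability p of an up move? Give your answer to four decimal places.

p = 0.9143

Risk-neutral probability p = (1 + 0.07 − 0.75)/(1.1 − 0.75) = 0.3200/0.3500 = 0.9143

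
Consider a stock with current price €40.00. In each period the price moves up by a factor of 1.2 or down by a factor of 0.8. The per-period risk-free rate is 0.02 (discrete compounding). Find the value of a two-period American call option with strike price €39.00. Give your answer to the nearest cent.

€5.41

Risk-neutral probability p = (1 + 0.02 − 0.8)/(1.2 − 0.8) = 0.2200/0.4000 = 0.5500
Terminal stock prices: S_uu = 57.6, S_ud = 38.4, S_dd = 25.6
Terminal payoffs (S − K): max(18.6, 0) = 18.6, max(-0.6, 0) = 0, max(-13.4, 0) = 0
Node u (S = 48): continuation = 1/1.02·[0.5500·18.6000 + 0.4500·0.0000] = 10.0294; exercise value = 9.0000 ≤ continuation, so V_u = 10.0294
Node d (S = 32): continuation = 1/1.02·[0.5500·0.0000 + 0.4500·0.0000] = 0.0000; exercise value = 0.0000 ≤ continuation, so V_d = 0.0000
Node 0 (S = 40): continuation = 1/1.02·[0.5500·10.0294 + 0.4500·0.0000] = 5.4080; exercise value = 1.0000 ≤ continuation, so V_0 = 5.4080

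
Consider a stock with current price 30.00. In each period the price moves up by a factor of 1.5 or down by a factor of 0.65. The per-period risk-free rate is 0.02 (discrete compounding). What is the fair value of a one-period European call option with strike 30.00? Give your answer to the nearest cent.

Risk-neutral probability p = (1 + 0.02 − 0.65)/(1.5 − 0.65) = 0.3700/0.8500 = 0.4353
Terminal stock prices: S_u = 45, S_d = 19.5
Terminal payoffs (S − K): max(15, 0) = 15, max(-10.5, 0) = 0
Node 0 (S = 30): V_0 = 1/1.02·[0.4353·15.0000 + 0.5647·0.0000] = 6.4014

6.40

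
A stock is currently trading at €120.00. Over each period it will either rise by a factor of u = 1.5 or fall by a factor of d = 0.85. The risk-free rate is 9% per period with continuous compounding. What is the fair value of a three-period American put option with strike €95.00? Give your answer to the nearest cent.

Risk-neutral probability p = (e^0.09 − 0.85)/(1.5 − 0.85) = 0.2442/0.6500 = 0.3757
Terminal stock prices: S_uuu = 405, S_uud = 229.5, S_udd = 130, S_ddd = 73.69
Terminal payoffs (K − S): max(-310, 0) = 0, max(-134.5, 0) = 0, max(-35.05, 0) = 0, max(21.31, 0) = 21.31
Node uu (S = 270): continuation = e^(−0.09)·[0.3757·0.0000 + 0.6243·0.0000] = 0.0000; exercise value = 0.0000 ≤ continuation, so V_uu = 0.0000
Node ud (S = 153): continuation = e^(−0.09)·[0.3757·0.0000 + 0.6243·0.0000] = 0.0000; exercise value = 0.0000 ≤ continuation, so V_ud = 0.0000
Node dd (S = 86.7): continuation = e^(−0.09)·[0.3757·0.0000 + 0.6243·21.3050] = 12.1569; exercise value = 8.3000 ≤ continuation, so V_dd = 12.1569
Node u (S = 180): continuation = e^(−0.09)·[0.3757·0.0000 + 0.6243·0.0000] = 0.0000; exercise value = 0.0000 ≤ continuation, so V_u = 0.0000
Node d (S = 102): continuation = e^(−0.09)·[0.3757·0.0000 + 0.6243·12.1569] = 6.9368; exercise value = 0.0000 ≤ continuation, so V_d = 6.9368
Node 0 (S = 120): continuation = e^(−0.09)·[0.3757·0.0000 + 0.6243·6.9368] = 3.9582; exercise value = 0.0000 ≤ continuation, so V_0 = 3.9582

€3.96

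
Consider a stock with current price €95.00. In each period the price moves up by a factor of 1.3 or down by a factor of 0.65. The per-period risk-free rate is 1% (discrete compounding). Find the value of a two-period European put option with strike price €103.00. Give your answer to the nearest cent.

Risk-neutral probability p = (1 + 0.01 − 0.65)/(1.3 − 0.65) = 0.3600/0.6500 = 0.5538
Terminal stock prices: S_uu = 160.6, S_ud = 80.28, S_dd = 40.14
Terminal payoffs (K − S): max(-57.55, 0) = 0, max(22.72, 0) = 22.72, max(62.86, 0) = 62.86
Node u (S = 123.5): V_u = 1/1.01·[0.5538·0.0000 + 0.4462·22.7250] = 10.0385
Node d (S = 61.75): V_d = 1/1.01·[0.5538·22.7250 + 0.4462·62.8625] = 40.2302
Node 0 (S = 95): V_0 = 1/1.01·[0.5538·10.0385 + 0.4462·40.2302] = 23.2759

€23.28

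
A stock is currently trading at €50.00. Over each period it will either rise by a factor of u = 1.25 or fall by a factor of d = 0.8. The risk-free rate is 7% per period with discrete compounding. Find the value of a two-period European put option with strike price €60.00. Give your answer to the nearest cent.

Risk-neutral probability p = (1 + 0.07 − 0.8)/(1.25 − 0.8) = 0.2700/0.4500 = 0.6000
Terminal stock prices: S_uu = 78.12, S_ud = 50, S_dd = 32
Terminal payoffs (K − S): max(-18.12, 0) = 0, max(10, 0) = 10, max(28, 0) = 28
Node u (S = 62.5): V_u = 1/1.07·[0.6000·0.0000 + 0.4000·10.0000] = 3.7383
Node d (S = 40): V_d = 1/1.07·[0.6000·10.0000 + 0.4000·28.0000] = 16.0748
Node 0 (S = 50): V_0 = 1/1.07·[0.6000·3.7383 + 0.4000·16.0748] = 8.1055

€8.11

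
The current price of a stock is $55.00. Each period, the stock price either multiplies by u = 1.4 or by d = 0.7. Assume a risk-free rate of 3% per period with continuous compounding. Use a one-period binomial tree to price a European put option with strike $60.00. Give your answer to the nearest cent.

Risk-neutral probability p = (e^0.03 − 0.7)/(1.4 − 0.7) = 0.3305/0.7000 = 0.4721
Terminal stock prices: S_u = 77, S_d = 38.5
Terminal payoffs (K − S): max(-17, 0) = 0, max(21.5, 0) = 21.5
Node 0 (S = 55): V_0 = e^(−0.03)·[0.4721·0.0000 + 0.5279·21.5000] = 11.0149

$11.01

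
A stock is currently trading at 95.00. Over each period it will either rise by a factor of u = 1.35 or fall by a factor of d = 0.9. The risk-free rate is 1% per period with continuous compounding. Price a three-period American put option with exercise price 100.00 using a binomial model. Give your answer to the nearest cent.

Risk-neutral probability p = (e^0.01 − 0.9)/(1.35 − 0.9) = 0.1101/0.4500 = 0.2446
Terminal stock prices: S_uuu = 233.7, S_uud = 155.8, S_udd = 103.9, S_ddd = 69.26
Terminal payoffs (K − S): max(-133.7, 0) = 0, max(-55.82, 0) = 0, max(-3.883, 0) = 0, max(30.74, 0) = 30.74
Node uu (S = 173.1): continuation = e^(−0.01)·[0.2446·0.0000 + 0.7554·0.0000] = 0.0000; exercise value = 0.0000 ≤ continuation, so V_uu = 0.0000
Node ud (S = 115.4): continuation = e^(−0.01)·[0.2446·0.0000 + 0.7554·0.0000] = 0.0000; exercise value = 0.0000 ≤ continuation, so V_ud = 0.0000
Node dd (S = 76.95): continuation = e^(−0.01)·[0.2446·0.0000 + 0.7554·30.7450] = 22.9950; exercise value = 23.0500 > continuation, so V_dd = 23.0500 (exercise)
Node u (S = 128.2): continuation = e^(−0.01)·[0.2446·0.0000 + 0.7554·0.0000] = 0.0000; exercise value = 0.0000 ≤ continuation, so V_u = 0.0000
Node d (S = 85.5): continuation = e^(−0.01)·[0.2446·0.0000 + 0.7554·23.0500] = 17.2397; exercise value = 14.5000 ≤ continuation, so V_d = 17.2397
Node 0 (S = 95): continuation = e^(−0.01)·[0.2446·0.0000 + 0.7554·17.2397] = 12.8941; exercise value = 5.0000 ≤ continuation, so V_0 = 12.8941

12.89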